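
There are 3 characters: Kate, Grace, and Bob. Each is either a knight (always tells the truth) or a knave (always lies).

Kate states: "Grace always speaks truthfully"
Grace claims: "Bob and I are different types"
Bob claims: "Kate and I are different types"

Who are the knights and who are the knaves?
Kate is a knave.
Grace is a knave.
Bob is a knave.

Verification:
- Kate (knave) says "Grace always speaks truthfully" - this is FALSE (a lie) because Grace is a knave.
- Grace (knave) says "Bob and I are different types" - this is FALSE (a lie) because Grace is a knave and Bob is a knave.
- Bob (knave) says "Kate and I are different types" - this is FALSE (a lie) because Bob is a knave and Kate is a knave.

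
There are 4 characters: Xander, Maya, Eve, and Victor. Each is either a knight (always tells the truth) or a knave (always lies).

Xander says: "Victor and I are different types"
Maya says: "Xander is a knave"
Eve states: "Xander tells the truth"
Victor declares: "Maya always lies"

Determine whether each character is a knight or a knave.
Xander is a knave.
Maya is a knight.
Eve is a knave.
Victor is a knave.

Verification:
- Xander (knave) says "Victor and I are different types" - this is FALSE (a lie) because Xander is a knave and Victor is a knave.
- Maya (knight) says "Xander is a knave" - this is TRUE because Xander is a knave.
- Eve (knave) says "Xander tells the truth" - this is FALSE (a lie) because Xander is a knave.
- Victor (knave) says "Maya always lies" - this is FALSE (a lie) because Maya is a knight.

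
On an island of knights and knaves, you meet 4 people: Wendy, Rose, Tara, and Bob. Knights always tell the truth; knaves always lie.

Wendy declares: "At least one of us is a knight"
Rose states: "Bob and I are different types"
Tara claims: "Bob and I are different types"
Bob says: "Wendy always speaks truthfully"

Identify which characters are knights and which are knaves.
Wendy is a knave.
Rose is a knave.
Tara is a knave.
Bob is a knave.

Verification:
- Wendy (knave) says "At least one of us is a knight" - this is FALSE (a lie) because no one is a knight.
- Rose (knave) says "Bob and I are different types" - this is FALSE (a lie) because Rose is a knave and Bob is a knave.
- Tara (knave) says "Bob and I are different types" - this is FALSE (a lie) because Tara is a knave and Bob is a knave.
- Bob (knave) says "Wendy always speaks truthfully" - this is FALSE (a lie) because Wendy is a knave.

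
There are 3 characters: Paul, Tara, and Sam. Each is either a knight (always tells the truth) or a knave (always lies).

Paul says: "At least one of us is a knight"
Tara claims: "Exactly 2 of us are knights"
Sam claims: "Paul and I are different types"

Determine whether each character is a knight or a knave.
Paul is a knave.
Tara is a knave.
Sam is a knave.

Verification:
- Paul (knave) says "At least one of us is a knight" - this is FALSE (a lie) because no one is a knight.
- Tara (knave) says "Exactly 2 of us are knights" - this is FALSE (a lie) because there are 0 knights.
- Sam (knave) says "Paul and I are different types" - this is FALSE (a lie) because Sam is a knave and Paul is a knave.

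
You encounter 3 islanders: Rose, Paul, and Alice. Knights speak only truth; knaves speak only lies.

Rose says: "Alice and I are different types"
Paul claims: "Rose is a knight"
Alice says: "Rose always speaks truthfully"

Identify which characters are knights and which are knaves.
Rose is a knave.
Paul is a knave.
Alice is a knave.

Verification:
- Rose (knave) says "Alice and I are different types" - this is FALSE (a lie) because Rose is a knave and Alice is a knave.
- Paul (knave) says "Rose is a knight" - this is FALSE (a lie) because Rose is a knave.
- Alice (knave) says "Rose always speaks truthfully" - this is FALSE (a lie) because Rose is a knave.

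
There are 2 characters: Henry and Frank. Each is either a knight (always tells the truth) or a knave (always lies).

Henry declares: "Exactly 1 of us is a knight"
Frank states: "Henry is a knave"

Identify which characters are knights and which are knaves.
Henry is a knight.
Frank is a knave.

Verification:
- Henry (knight) says "Exactly 1 of us is a knight" - this is TRUE because there are 1 knights.
- Frank (knave) says "Henry is a knave" - this is FALSE (a lie) because Henry is a knight.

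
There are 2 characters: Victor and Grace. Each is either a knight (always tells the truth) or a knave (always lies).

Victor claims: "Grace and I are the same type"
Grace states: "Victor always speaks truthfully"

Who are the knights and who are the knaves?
Victor is a knight.
Grace is a knight.

Verification:
- Victor (knight) says "Grace and I are the same type" - this is TRUE because Victor is a knight and Grace is a knight.
- Grace (knight) says "Victor always speaks truthfully" - this is TRUE because Victor is a knight.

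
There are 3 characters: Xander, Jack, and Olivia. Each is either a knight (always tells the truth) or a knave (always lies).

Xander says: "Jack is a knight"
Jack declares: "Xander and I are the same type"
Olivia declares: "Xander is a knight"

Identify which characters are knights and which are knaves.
Xander is a knight.
Jack is a knight.
Olivia is a knight.

Verification:
- Xander (knight) says "Jack is a knight" - this is TRUE because Jack is a knight.
- Jack (knight) says "Xander and I are the same type" - this is TRUE because Jack is a knight and Xander is a knight.
- Olivia (knight) says "Xander is a knight" - this is TRUE because Xander is a knight.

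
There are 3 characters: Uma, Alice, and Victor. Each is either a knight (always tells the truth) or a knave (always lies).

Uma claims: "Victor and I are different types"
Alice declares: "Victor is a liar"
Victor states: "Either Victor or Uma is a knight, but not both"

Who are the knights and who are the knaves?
Uma is a knave.
Alice is a knight.
Victor is a knave.

Verification:
- Uma (knave) says "Victor and I are different types" - this is FALSE (a lie) because Uma is a knave and Victor is a knave.
- Alice (knight) says "Victor is a liar" - this is TRUE because Victor is a knave.
- Victor (knave) says "Either Victor or Uma is a knight, but not both" - this is FALSE (a lie) because Victor is a knave and Uma is a knave.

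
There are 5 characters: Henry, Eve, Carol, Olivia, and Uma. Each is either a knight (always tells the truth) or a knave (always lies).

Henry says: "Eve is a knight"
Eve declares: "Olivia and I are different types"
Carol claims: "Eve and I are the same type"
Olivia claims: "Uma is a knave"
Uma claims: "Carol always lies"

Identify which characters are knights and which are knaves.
Henry is a knight.
Eve is a knight.
Carol is a knave.
Olivia is a knave.
Uma is a knight.

Verification:
- Henry (knight) says "Eve is a knight" - this is TRUE because Eve is a knight.
- Eve (knight) says "Olivia and I are different types" - this is TRUE because Eve is a knight and Olivia is a knave.
- Carol (knave) says "Eve and I are the same type" - this is FALSE (a lie) because Carol is a knave and Eve is a knight.
- Olivia (knave) says "Uma is a knave" - this is FALSE (a lie) because Uma is a knight.
- Uma (knight) says "Carol always lies" - this is TRUE because Carol is a knave.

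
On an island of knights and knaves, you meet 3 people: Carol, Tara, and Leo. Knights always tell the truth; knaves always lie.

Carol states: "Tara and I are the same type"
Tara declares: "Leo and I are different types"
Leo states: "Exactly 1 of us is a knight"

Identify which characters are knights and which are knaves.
Carol is a knight.
Tara is a knight.
Leo is a knave.

Verification:
- Carol (knight) says "Tara and I are the same type" - this is TRUE because Carol is a knight and Tara is a knight.
- Tara (knight) says "Leo and I are different types" - this is TRUE because Tara is a knight and Leo is a knave.
- Leo (knave) says "Exactly 1 of us is a knight" - this is FALSE (a lie) because there are 2 knights.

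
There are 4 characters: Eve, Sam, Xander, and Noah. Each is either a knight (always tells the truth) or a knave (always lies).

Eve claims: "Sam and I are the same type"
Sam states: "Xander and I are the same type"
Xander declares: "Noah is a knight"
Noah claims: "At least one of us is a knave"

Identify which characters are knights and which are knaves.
Eve is a knave.
Sam is a knight.
Xander is a knight.
Noah is a knight.

Verification:
- Eve (knave) says "Sam and I are the same type" - this is FALSE (a lie) because Eve is a knave and Sam is a knight.
- Sam (knight) says "Xander and I are the same type" - this is TRUE because Sam is a knight and Xander is a knight.
- Xander (knight) says "Noah is a knight" - this is TRUE because Noah is a knight.
- Noah (knight) says "At least one of us is a knave" - this is TRUE because Eve is a knave.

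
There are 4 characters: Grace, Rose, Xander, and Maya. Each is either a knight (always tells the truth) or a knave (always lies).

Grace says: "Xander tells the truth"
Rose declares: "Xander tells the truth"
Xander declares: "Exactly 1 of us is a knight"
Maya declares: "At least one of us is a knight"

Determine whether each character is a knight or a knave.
Grace is a knave.
Rose is a knave.
Xander is a knave.
Maya is a knave.

Verification:
- Grace (knave) says "Xander tells the truth" - this is FALSE (a lie) because Xander is a knave.
- Rose (knave) says "Xander tells the truth" - this is FALSE (a lie) because Xander is a knave.
- Xander (knave) says "Exactly 1 of us is a knight" - this is FALSE (a lie) because there are 0 knights.
- Maya (knave) says "At least one of us is a knight" - this is FALSE (a lie) because no one is a knight.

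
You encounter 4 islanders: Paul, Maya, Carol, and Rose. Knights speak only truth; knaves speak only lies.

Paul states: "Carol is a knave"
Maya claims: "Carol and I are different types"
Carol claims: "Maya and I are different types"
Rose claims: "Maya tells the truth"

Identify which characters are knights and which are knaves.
Paul is a knight.
Maya is a knave.
Carol is a knave.
Rose is a knave.

Verification:
- Paul (knight) says "Carol is a knave" - this is TRUE because Carol is a knave.
- Maya (knave) says "Carol and I are different types" - this is FALSE (a lie) because Maya is a knave and Carol is a knave.
- Carol (knave) says "Maya and I are different types" - this is FALSE (a lie) because Carol is a knave and Maya is a knave.
- Rose (knave) says "Maya tells the truth" - this is FALSE (a lie) because Maya is a knave.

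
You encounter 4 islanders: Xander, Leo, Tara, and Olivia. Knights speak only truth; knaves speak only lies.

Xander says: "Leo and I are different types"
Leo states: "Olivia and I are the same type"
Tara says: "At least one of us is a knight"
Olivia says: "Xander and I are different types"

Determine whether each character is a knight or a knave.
Xander is a knave.
Leo is a knave.
Tara is a knight.
Olivia is a knight.

Verification:
- Xander (knave) says "Leo and I are different types" - this is FALSE (a lie) because Xander is a knave and Leo is a knave.
- Leo (knave) says "Olivia and I are the same type" - this is FALSE (a lie) because Leo is a knave and Olivia is a knight.
- Tara (knight) says "At least one of us is a knight" - this is TRUE because Tara and Olivia are knights.
- Olivia (knight) says "Xander and I are different types" - this is TRUE because Olivia is a knight and Xander is a knave.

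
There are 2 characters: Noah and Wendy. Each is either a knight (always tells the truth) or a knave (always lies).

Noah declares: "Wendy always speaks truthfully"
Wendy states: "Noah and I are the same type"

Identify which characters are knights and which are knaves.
Noah is a knight.
Wendy is a knight.

Verification:
- Noah (knight) says "Wendy always speaks truthfully" - this is TRUE because Wendy is a knight.
- Wendy (knight) says "Noah and I are the same type" - this is TRUE because Wendy is a knight and Noah is a knight.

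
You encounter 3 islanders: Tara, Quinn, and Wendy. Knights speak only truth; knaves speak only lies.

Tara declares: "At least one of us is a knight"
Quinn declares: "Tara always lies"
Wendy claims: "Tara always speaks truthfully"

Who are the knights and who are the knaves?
Tara is a knight.
Quinn is a knave.
Wendy is a knight.

Verification:
- Tara (knight) says "At least one of us is a knight" - this is TRUE because Tara and Wendy are knights.
- Quinn (knave) says "Tara always lies" - this is FALSE (a lie) because Tara is a knight.
- Wendy (knight) says "Tara always speaks truthfully" - this is TRUE because Tara is a knight.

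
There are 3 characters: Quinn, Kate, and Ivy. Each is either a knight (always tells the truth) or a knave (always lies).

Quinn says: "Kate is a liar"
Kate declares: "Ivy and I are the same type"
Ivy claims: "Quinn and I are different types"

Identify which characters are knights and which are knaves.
Quinn is a knave.
Kate is a knight.
Ivy is a knight.

Verification:
- Quinn (knave) says "Kate is a liar" - this is FALSE (a lie) because Kate is a knight.
- Kate (knight) says "Ivy and I are the same type" - this is TRUE because Kate is a knight and Ivy is a knight.
- Ivy (knight) says "Quinn and I are different types" - this is TRUE because Ivy is a knight and Quinn is a knave.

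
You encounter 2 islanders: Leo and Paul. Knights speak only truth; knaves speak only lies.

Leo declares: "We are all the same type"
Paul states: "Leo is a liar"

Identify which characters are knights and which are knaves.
Leo is a knave.
Paul is a knight.

Verification:
- Leo (knave) says "We are all the same type" - this is FALSE (a lie) because Paul is a knight and Leo is a knave.
- Paul (knight) says "Leo is a liar" - this is TRUE because Leo is a knave.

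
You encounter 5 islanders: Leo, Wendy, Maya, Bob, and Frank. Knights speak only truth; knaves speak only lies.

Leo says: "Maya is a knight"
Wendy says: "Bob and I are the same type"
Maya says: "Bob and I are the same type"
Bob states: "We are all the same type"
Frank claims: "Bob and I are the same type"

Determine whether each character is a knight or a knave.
Leo is a knight.
Wendy is a knight.
Maya is a knight.
Bob is a knight.
Frank is a knight.

Verification:
- Leo (knight) says "Maya is a knight" - this is TRUE because Maya is a knight.
- Wendy (knight) says "Bob and I are the same type" - this is TRUE because Wendy is a knight and Bob is a knight.
- Maya (knight) says "Bob and I are the same type" - this is TRUE because Maya is a knight and Bob is a knight.
- Bob (knight) says "We are all the same type" - this is TRUE because Leo, Wendy, Maya, Bob, and Frank are knights.
- Frank (knight) says "Bob and I are the same type" - this is TRUE because Frank is a knight and Bob is a knight.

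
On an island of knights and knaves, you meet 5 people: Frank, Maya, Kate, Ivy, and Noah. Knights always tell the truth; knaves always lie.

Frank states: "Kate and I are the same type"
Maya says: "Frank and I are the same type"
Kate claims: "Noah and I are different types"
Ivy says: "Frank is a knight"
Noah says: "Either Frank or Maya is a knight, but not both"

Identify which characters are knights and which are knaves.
Frank is a knight.
Maya is a knight.
Kate is a knight.
Ivy is a knight.
Noah is a knave.

Verification:
- Frank (knight) says "Kate and I are the same type" - this is TRUE because Frank is a knight and Kate is a knight.
- Maya (knight) says "Frank and I are the same type" - this is TRUE because Maya is a knight and Frank is a knight.
- Kate (knight) says "Noah and I are different types" - this is TRUE because Kate is a knight and Noah is a knave.
- Ivy (knight) says "Frank is a knight" - this is TRUE because Frank is a knight.
- Noah (knave) says "Either Frank or Maya is a knight, but not both" - this is FALSE (a lie) because Frank is a knight and Maya is a knight.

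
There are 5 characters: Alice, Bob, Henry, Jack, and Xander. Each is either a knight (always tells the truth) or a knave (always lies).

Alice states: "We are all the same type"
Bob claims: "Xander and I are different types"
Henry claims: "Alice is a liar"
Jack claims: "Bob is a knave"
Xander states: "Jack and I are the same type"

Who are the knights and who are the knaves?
Alice is a knave.
Bob is a knave.
Henry is a knight.
Jack is a knight.
Xander is a knave.

Verification:
- Alice (knave) says "We are all the same type" - this is FALSE (a lie) because Henry and Jack are knights and Alice, Bob, and Xander are knaves.
- Bob (knave) says "Xander and I are different types" - this is FALSE (a lie) because Bob is a knave and Xander is a knave.
- Henry (knight) says "Alice is a liar" - this is TRUE because Alice is a knave.
- Jack (knight) says "Bob is a knave" - this is TRUE because Bob is a knave.
- Xander (knave) says "Jack and I are the same type" - this is FALSE (a lie) because Xander is a knave and Jack is a knight.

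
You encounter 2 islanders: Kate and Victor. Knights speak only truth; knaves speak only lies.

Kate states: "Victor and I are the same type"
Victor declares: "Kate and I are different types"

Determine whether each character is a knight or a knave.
Kate is a knave.
Victor is a knight.

Verification:
- Kate (knave) says "Victor and I are the same type" - this is FALSE (a lie) because Kate is a knave and Victor is a knight.
- Victor (knight) says "Kate and I are different types" - this is TRUE because Victor is a knight and Kate is a knave.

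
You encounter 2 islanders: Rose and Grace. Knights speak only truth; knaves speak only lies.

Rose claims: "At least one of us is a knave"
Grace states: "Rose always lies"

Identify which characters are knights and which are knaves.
Rose is a knight.
Grace is a knave.

Verification:
- Rose (knight) says "At least one of us is a knave" - this is TRUE because Grace is a knave.
- Grace (knave) says "Rose always lies" - this is FALSE (a lie) because Rose is a knight.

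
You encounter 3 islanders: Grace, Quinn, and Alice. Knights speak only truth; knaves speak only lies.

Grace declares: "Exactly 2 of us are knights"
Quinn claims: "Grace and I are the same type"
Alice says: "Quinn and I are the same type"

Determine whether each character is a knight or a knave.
Grace is a knight.
Quinn is a knight.
Alice is a knave.

Verification:
- Grace (knight) says "Exactly 2 of us are knights" - this is TRUE because there are 2 knights.
- Quinn (knight) says "Grace and I are the same type" - this is TRUE because Quinn is a knight and Grace is a knight.
- Alice (knave) says "Quinn and I are the same type" - this is FALSE (a lie) because Alice is a knave and Quinn is a knight.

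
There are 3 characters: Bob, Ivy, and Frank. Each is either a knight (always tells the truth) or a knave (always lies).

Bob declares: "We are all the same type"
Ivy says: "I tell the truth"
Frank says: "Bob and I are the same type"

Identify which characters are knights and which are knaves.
Bob is a knight.
Ivy is a knight.
Frank is a knight.

Verification:
- Bob (knight) says "We are all the same type" - this is TRUE because Bob, Ivy, and Frank are knights.
- Ivy (knight) says "I tell the truth" - this is TRUE because Ivy is a knight.
- Frank (knight) says "Bob and I are the same type" - this is TRUE because Frank is a knight and Bob is a knight.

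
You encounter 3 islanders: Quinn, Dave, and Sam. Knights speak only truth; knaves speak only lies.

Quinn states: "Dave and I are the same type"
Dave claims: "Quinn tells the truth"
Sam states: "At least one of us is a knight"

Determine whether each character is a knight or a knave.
Quinn is a knight.
Dave is a knight.
Sam is a knight.

Verification:
- Quinn (knight) says "Dave and I are the same type" - this is TRUE because Quinn is a knight and Dave is a knight.
- Dave (knight) says "Quinn tells the truth" - this is TRUE because Quinn is a knight.
- Sam (knight) says "At least one of us is a knight" - this is TRUE because Quinn, Dave, and Sam are knights.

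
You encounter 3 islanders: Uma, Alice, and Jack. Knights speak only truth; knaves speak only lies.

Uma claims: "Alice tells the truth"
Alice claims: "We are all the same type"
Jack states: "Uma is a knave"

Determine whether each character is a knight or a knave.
Uma is a knave.
Alice is a knave.
Jack is a knight.

Verification:
- Uma (knave) says "Alice tells the truth" - this is FALSE (a lie) because Alice is a knave.
- Alice (knave) says "We are all the same type" - this is FALSE (a lie) because Jack is a knight and Uma and Alice are knaves.
- Jack (knight) says "Uma is a knave" - this is TRUE because Uma is a knave.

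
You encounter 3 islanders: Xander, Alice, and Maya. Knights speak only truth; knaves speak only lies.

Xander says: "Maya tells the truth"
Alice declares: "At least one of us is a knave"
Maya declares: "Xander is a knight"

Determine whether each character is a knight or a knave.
Xander is a knave.
Alice is a knight.
Maya is a knave.

Verification:
- Xander (knave) says "Maya tells the truth" - this is FALSE (a lie) because Maya is a knave.
- Alice (knight) says "At least one of us is a knave" - this is TRUE because Xander and Maya are knaves.
- Maya (knave) says "Xander is a knight" - this is FALSE (a lie) because Xander is a knave.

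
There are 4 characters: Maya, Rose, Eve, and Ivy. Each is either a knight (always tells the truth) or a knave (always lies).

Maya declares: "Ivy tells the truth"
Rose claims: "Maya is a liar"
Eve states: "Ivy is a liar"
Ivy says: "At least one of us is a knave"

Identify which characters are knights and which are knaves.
Maya is a knight.
Rose is a knave.
Eve is a knave.
Ivy is a knight.

Verification:
- Maya (knight) says "Ivy tells the truth" - this is TRUE because Ivy is a knight.
- Rose (knave) says "Maya is a liar" - this is FALSE (a lie) because Maya is a knight.
- Eve (knave) says "Ivy is a liar" - this is FALSE (a lie) because Ivy is a knight.
- Ivy (knight) says "At least one of us is a knave" - this is TRUE because Rose and Eve are knaves.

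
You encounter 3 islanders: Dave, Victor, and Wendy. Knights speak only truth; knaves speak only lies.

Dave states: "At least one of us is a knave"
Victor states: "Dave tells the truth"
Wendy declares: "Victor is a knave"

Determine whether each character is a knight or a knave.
Dave is a knight.
Victor is a knight.
Wendy is a knave.

Verification:
- Dave (knight) says "At least one of us is a knave" - this is TRUE because Wendy is a knave.
- Victor (knight) says "Dave tells the truth" - this is TRUE because Dave is a knight.
- Wendy (knave) says "Victor is a knave" - this is FALSE (a lie) because Victor is a knight.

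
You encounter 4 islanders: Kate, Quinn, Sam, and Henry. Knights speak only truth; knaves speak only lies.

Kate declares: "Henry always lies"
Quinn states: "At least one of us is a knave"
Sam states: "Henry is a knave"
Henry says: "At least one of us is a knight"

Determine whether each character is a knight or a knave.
Kate is a knave.
Quinn is a knight.
Sam is a knave.
Henry is a knight.

Verification:
- Kate (knave) says "Henry always lies" - this is FALSE (a lie) because Henry is a knight.
- Quinn (knight) says "At least one of us is a knave" - this is TRUE because Kate and Sam are knaves.
- Sam (knave) says "Henry is a knave" - this is FALSE (a lie) because Henry is a knight.
- Henry (knight) says "At least one of us is a knight" - this is TRUE because Quinn and Henry are knights.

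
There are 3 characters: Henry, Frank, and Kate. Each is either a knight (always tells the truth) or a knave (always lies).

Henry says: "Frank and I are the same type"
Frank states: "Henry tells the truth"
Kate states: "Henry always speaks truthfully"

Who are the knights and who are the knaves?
Henry is a knight.
Frank is a knight.
Kate is a knight.

Verification:
- Henry (knight) says "Frank and I are the same type" - this is TRUE because Henry is a knight and Frank is a knight.
- Frank (knight) says "Henry tells the truth" - this is TRUE because Henry is a knight.
- Kate (knight) says "Henry always speaks truthfully" - this is TRUE because Henry is a knight.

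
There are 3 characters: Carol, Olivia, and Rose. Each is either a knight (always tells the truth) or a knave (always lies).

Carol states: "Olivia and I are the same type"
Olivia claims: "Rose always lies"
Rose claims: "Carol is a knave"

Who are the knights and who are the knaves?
Carol is a knight.
Olivia is a knight.
Rose is a knave.

Verification:
- Carol (knight) says "Olivia and I are the same type" - this is TRUE because Carol is a knight and Olivia is a knight.
- Olivia (knight) says "Rose always lies" - this is TRUE because Rose is a knave.
- Rose (knave) says "Carol is a knave" - this is FALSE (a lie) because Carol is a knight.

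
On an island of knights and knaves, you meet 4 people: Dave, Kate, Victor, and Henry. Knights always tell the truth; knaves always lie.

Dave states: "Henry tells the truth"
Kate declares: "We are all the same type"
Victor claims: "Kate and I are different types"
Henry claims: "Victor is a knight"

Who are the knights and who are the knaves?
Dave is a knight.
Kate is a knave.
Victor is a knight.
Henry is a knight.

Verification:
- Dave (knight) says "Henry tells the truth" - this is TRUE because Henry is a knight.
- Kate (knave) says "We are all the same type" - this is FALSE (a lie) because Dave, Victor, and Henry are knights and Kate is a knave.
- Victor (knight) says "Kate and I are different types" - this is TRUE because Victor is a knight and Kate is a knave.
- Henry (knight) says "Victor is a knight" - this is TRUE because Victor is a knight.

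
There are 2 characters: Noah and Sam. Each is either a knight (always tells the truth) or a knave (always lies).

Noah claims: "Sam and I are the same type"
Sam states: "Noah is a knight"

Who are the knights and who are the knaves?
Noah is a knight.
Sam is a knight.

Verification:
- Noah (knight) says "Sam and I are the same type" - this is TRUE because Noah is a knight and Sam is a knight.
- Sam (knight) says "Noah is a knight" - this is TRUE because Noah is a knight.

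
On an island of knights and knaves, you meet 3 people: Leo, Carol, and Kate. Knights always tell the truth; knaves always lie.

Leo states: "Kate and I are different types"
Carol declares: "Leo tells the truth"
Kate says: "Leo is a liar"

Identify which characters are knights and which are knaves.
Leo is a knight.
Carol is a knight.
Kate is a knave.

Verification:
- Leo (knight) says "Kate and I are different types" - this is TRUE because Leo is a knight and Kate is a knave.
- Carol (knight) says "Leo tells the truth" - this is TRUE because Leo is a knight.
- Kate (knave) says "Leo is a liar" - this is FALSE (a lie) because Leo is a knight.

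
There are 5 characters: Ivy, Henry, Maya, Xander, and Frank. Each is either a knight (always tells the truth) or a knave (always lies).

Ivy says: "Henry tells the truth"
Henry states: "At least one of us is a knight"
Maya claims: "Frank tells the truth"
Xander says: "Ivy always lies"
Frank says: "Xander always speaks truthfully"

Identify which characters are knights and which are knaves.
Ivy is a knight.
Henry is a knight.
Maya is a knave.
Xander is a knave.
Frank is a knave.

Verification:
- Ivy (knight) says "Henry tells the truth" - this is TRUE because Henry is a knight.
- Henry (knight) says "At least one of us is a knight" - this is TRUE because Ivy and Henry are knights.
- Maya (knave) says "Frank tells the truth" - this is FALSE (a lie) because Frank is a knave.
- Xander (knave) says "Ivy always lies" - this is FALSE (a lie) because Ivy is a knight.
- Frank (knave) says "Xander always speaks truthfully" - this is FALSE (a lie) because Xander is a knave.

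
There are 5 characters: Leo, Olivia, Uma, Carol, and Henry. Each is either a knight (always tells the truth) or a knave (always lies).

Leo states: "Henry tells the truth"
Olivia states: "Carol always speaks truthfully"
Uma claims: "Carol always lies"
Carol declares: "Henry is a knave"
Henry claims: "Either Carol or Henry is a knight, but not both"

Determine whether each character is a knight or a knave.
Leo is a knight.
Olivia is a knave.
Uma is a knight.
Carol is a knave.
Henry is a knight.

Verification:
- Leo (knight) says "Henry tells the truth" - this is TRUE because Henry is a knight.
- Olivia (knave) says "Carol always speaks truthfully" - this is FALSE (a lie) because Carol is a knave.
- Uma (knight) says "Carol always lies" - this is TRUE because Carol is a knave.
- Carol (knave) says "Henry is a knave" - this is FALSE (a lie) because Henry is a knight.
- Henry (knight) says "Either Carol or Henry is a knight, but not both" - this is TRUE because Carol is a knave and Henry is a knight.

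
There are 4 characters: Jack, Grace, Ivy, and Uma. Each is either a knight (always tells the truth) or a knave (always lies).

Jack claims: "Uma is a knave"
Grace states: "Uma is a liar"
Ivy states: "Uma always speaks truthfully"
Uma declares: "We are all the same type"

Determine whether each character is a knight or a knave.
Jack is a knight.
Grace is a knight.
Ivy is a knave.
Uma is a knave.

Verification:
- Jack (knight) says "Uma is a knave" - this is TRUE because Uma is a knave.
- Grace (knight) says "Uma is a liar" - this is TRUE because Uma is a knave.
- Ivy (knave) says "Uma always speaks truthfully" - this is FALSE (a lie) because Uma is a knave.
- Uma (knave) says "We are all the same type" - this is FALSE (a lie) because Jack and Grace are knights and Ivy and Uma are knaves.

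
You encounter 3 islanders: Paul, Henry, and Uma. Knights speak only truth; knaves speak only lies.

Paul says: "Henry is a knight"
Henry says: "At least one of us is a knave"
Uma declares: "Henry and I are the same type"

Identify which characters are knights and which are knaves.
Paul is a knight.
Henry is a knight.
Uma is a knave.

Verification:
- Paul (knight) says "Henry is a knight" - this is TRUE because Henry is a knight.
- Henry (knight) says "At least one of us is a knave" - this is TRUE because Uma is a knave.
- Uma (knave) says "Henry and I are the same type" - this is FALSE (a lie) because Uma is a knave and Henry is a knight.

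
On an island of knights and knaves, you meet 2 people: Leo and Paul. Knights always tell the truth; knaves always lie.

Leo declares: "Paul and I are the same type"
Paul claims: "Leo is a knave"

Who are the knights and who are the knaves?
Leo is a knave.
Paul is a knight.

Verification:
- Leo (knave) says "Paul and I are the same type" - this is FALSE (a lie) because Leo is a knave and Paul is a knight.
- Paul (knight) says "Leo is a knave" - this is TRUE because Leo is a knave.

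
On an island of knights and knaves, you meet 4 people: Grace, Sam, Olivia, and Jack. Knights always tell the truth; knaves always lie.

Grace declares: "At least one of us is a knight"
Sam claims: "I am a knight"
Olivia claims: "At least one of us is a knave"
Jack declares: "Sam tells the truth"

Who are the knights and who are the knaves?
Grace is a knight.
Sam is a knave.
Olivia is a knight.
Jack is a knave.

Verification:
- Grace (knight) says "At least one of us is a knight" - this is TRUE because Grace and Olivia are knights.
- Sam (knave) says "I am a knight" - this is FALSE (a lie) because Sam is a knave.
- Olivia (knight) says "At least one of us is a knave" - this is TRUE because Sam and Jack are knaves.
- Jack (knave) says "Sam tells the truth" - this is FALSE (a lie) because Sam is a knave.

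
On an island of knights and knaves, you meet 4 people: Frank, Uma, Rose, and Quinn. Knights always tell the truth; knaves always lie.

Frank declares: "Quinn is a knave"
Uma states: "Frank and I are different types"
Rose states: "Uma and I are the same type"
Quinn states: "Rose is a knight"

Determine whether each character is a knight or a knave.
Frank is a knave.
Uma is a knight.
Rose is a knight.
Quinn is a knight.

Verification:
- Frank (knave) says "Quinn is a knave" - this is FALSE (a lie) because Quinn is a knight.
- Uma (knight) says "Frank and I are different types" - this is TRUE because Uma is a knight and Frank is a knave.
- Rose (knight) says "Uma and I are the same type" - this is TRUE because Rose is a knight and Uma is a knight.
- Quinn (knight) says "Rose is a knight" - this is TRUE because Rose is a knight.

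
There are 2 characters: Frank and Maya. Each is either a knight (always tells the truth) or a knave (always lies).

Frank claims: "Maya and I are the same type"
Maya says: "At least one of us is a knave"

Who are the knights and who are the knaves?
Frank is a knave.
Maya is a knight.

Verification:
- Frank (knave) says "Maya and I are the same type" - this is FALSE (a lie) because Frank is a knave and Maya is a knight.
- Maya (knight) says "At least one of us is a knave" - this is TRUE because Frank is a knave.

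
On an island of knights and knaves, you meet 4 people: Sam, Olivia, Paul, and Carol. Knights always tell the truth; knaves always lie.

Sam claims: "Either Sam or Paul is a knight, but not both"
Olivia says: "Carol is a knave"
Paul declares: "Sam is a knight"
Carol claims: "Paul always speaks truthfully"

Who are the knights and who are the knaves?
Sam is a knave.
Olivia is a knight.
Paul is a knave.
Carol is a knave.

Verification:
- Sam (knave) says "Either Sam or Paul is a knight, but not both" - this is FALSE (a lie) because Sam is a knave and Paul is a knave.
- Olivia (knight) says "Carol is a knave" - this is TRUE because Carol is a knave.
- Paul (knave) says "Sam is a knight" - this is FALSE (a lie) because Sam is a knave.
- Carol (knave) says "Paul always speaks truthfully" - this is FALSE (a lie) because Paul is a knave.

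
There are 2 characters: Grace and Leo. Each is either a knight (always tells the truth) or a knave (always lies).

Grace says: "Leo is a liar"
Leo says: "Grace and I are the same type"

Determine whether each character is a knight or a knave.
Grace is a knight.
Leo is a knave.

Verification:
- Grace (knight) says "Leo is a liar" - this is TRUE because Leo is a knave.
- Leo (knave) says "Grace and I are the same type" - this is FALSE (a lie) because Leo is a knave and Grace is a knight.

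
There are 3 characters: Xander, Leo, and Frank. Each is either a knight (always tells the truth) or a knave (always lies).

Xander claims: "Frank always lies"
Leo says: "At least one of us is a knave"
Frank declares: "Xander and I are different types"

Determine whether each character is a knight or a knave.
Xander is a knave.
Leo is a knight.
Frank is a knight.

Verification:
- Xander (knave) says "Frank always lies" - this is FALSE (a lie) because Frank is a knight.
- Leo (knight) says "At least one of us is a knave" - this is TRUE because Xander is a knave.
- Frank (knight) says "Xander and I are different types" - this is TRUE because Frank is a knight and Xander is a knave.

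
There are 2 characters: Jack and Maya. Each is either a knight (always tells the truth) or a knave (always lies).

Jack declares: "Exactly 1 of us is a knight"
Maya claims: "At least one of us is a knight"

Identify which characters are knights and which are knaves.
Jack is a knave.
Maya is a knave.

Verification:
- Jack (knave) says "Exactly 1 of us is a knight" - this is FALSE (a lie) because there are 0 knights.
- Maya (knave) says "At least one of us is a knight" - this is FALSE (a lie) because no one is a knight.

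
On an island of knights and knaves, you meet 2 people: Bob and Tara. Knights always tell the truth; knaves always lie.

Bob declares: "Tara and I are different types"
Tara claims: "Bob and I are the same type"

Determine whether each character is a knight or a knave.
Bob is a knight.
Tara is a knave.

Verification:
- Bob (knight) says "Tara and I are different types" - this is TRUE because Bob is a knight and Tara is a knave.
- Tara (knave) says "Bob and I are the same type" - this is FALSE (a lie) because Tara is a knave and Bob is a knight.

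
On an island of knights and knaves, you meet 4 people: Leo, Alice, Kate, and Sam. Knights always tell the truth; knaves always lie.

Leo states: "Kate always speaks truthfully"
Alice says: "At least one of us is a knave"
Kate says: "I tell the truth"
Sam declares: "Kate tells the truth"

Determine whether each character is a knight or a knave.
Leo is a knave.
Alice is a knight.
Kate is a knave.
Sam is a knave.

Verification:
- Leo (knave) says "Kate always speaks truthfully" - this is FALSE (a lie) because Kate is a knave.
- Alice (knight) says "At least one of us is a knave" - this is TRUE because Leo, Kate, and Sam are knaves.
- Kate (knave) says "I tell the truth" - this is FALSE (a lie) because Kate is a knave.
- Sam (knave) says "Kate tells the truth" - this is FALSE (a lie) because Kate is a knave.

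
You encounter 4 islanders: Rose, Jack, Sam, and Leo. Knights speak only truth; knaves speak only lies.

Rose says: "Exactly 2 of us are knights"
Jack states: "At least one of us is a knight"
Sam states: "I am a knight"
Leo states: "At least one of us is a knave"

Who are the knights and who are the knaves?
Rose is a knave.
Jack is a knight.
Sam is a knight.
Leo is a knight.

Verification:
- Rose (knave) says "Exactly 2 of us are knights" - this is FALSE (a lie) because there are 3 knights.
- Jack (knight) says "At least one of us is a knight" - this is TRUE because Jack, Sam, and Leo are knights.
- Sam (knight) says "I am a knight" - this is TRUE because Sam is a knight.
- Leo (knight) says "At least one of us is a knave" - this is TRUE because Rose is a knave.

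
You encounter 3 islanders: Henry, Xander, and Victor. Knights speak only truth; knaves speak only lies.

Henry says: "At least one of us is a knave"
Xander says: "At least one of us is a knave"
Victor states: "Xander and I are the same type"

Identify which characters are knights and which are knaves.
Henry is a knight.
Xander is a knight.
Victor is a knave.

Verification:
- Henry (knight) says "At least one of us is a knave" - this is TRUE because Victor is a knave.
- Xander (knight) says "At least one of us is a knave" - this is TRUE because Victor is a knave.
- Victor (knave) says "Xander and I are the same type" - this is FALSE (a lie) because Victor is a knave and Xander is a knight.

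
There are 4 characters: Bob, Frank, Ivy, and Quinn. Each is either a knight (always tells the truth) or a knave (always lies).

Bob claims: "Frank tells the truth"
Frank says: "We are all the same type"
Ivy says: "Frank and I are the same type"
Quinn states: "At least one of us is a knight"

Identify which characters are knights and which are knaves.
Bob is a knight.
Frank is a knight.
Ivy is a knight.
Quinn is a knight.

Verification:
- Bob (knight) says "Frank tells the truth" - this is TRUE because Frank is a knight.
- Frank (knight) says "We are all the same type" - this is TRUE because Bob, Frank, Ivy, and Quinn are knights.
- Ivy (knight) says "Frank and I are the same type" - this is TRUE because Ivy is a knight and Frank is a knight.
- Quinn (knight) says "At least one of us is a knight" - this is TRUE because Bob, Frank, Ivy, and Quinn are knights.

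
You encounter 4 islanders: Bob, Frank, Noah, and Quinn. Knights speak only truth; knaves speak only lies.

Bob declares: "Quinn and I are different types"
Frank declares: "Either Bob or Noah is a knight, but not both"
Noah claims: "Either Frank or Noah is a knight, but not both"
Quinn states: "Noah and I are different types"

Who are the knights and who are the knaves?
Bob is a knave.
Frank is a knave.
Noah is a knave.
Quinn is a knave.

Verification:
- Bob (knave) says "Quinn and I are different types" - this is FALSE (a lie) because Bob is a knave and Quinn is a knave.
- Frank (knave) says "Either Bob or Noah is a knight, but not both" - this is FALSE (a lie) because Bob is a knave and Noah is a knave.
- Noah (knave) says "Either Frank or Noah is a knight, but not both" - this is FALSE (a lie) because Frank is a knave and Noah is a knave.
- Quinn (knave) says "Noah and I are different types" - this is FALSE (a lie) because Quinn is a knave and Noah is a knave.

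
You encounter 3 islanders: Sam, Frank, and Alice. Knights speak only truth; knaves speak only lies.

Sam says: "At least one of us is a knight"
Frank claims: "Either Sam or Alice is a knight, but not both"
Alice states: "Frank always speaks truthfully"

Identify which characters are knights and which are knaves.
Sam is a knave.
Frank is a knave.
Alice is a knave.

Verification:
- Sam (knave) says "At least one of us is a knight" - this is FALSE (a lie) because no one is a knight.
- Frank (knave) says "Either Sam or Alice is a knight, but not both" - this is FALSE (a lie) because Sam is a knave and Alice is a knave.
- Alice (knave) says "Frank always speaks truthfully" - this is FALSE (a lie) because Frank is a knave.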